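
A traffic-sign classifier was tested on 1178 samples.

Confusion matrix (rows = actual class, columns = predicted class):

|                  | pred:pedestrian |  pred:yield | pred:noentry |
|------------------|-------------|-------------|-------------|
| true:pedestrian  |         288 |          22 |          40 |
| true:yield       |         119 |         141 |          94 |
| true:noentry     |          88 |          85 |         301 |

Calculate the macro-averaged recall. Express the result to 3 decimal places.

Per-class recall (TP/(TP+FN)):
  pedestrian: TP=288, FN=22+40=62 → 288/350 = 0.8229
  yield: TP=141, FN=119+94=213 → 141/354 = 0.3983
  noentry: TP=301, FN=88+85=173 → 301/474 = 0.6350
Macro-recall = mean = (0.8229 + 0.3983 + 0.6350) / 3 = 0.619

0.619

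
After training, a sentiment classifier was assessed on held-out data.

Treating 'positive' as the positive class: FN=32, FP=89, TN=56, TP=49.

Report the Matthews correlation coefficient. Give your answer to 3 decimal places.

MCC = (TP·TN − FP·FN) / √((TP+FP)(TP+FN)(TN+FP)(TN+FN))
Numerator = 49·56 − 89·32 = -104
Denominator = √(138·81·145·88) = √142631280 = 11942.8338
MCC = -104 / 11942.8338 = -0.009

-0.009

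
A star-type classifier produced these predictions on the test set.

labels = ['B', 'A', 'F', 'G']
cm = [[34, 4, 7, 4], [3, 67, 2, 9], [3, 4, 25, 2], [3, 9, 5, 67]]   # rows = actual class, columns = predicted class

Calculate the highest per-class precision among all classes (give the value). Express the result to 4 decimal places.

Per-class precision (TP/(TP+FP)):
  B: TP=34, FP=3+3+3=9 → 34/43 = 0.79070
  A: TP=67, FP=4+4+9=17 → 67/84 = 0.79762
  F: TP=25, FP=7+2+5=14 → 25/39 = 0.64103
  G: TP=67, FP=4+9+2=15 → 67/82 = 0.81707
Highest is class 'G' with precision = 0.8171.

0.8171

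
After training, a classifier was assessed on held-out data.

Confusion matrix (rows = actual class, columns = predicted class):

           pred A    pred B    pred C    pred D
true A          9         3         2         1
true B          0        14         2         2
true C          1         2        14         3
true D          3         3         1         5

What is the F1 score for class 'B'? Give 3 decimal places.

Take TP from the diagonal, FP from the rest of the 'B' prediction marginal, FN from the rest of the 'B' actual marginal.
F1 score = 2·TP/(2·TP+FP+FN).
B: TP=14, FP=3+2+3=8, FN=0+2+2=4 → 28/40 = 0.7000

0.700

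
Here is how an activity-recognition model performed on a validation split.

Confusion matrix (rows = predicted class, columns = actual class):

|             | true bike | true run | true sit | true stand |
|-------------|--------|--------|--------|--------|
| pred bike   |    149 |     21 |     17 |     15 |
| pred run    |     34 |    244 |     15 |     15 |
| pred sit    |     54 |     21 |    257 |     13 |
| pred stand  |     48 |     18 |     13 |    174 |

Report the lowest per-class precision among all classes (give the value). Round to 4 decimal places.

0.6877

Per-class precision (TP/(TP+FP)):
  bike: TP=149, FP=21+17+15=53 → 149/202 = 0.73762
  run: TP=244, FP=34+15+15=64 → 244/308 = 0.79221
  sit: TP=257, FP=54+21+13=88 → 257/345 = 0.74493
  stand: TP=174, FP=48+18+13=79 → 174/253 = 0.68775
Lowest is class 'stand' with precision = 0.6877.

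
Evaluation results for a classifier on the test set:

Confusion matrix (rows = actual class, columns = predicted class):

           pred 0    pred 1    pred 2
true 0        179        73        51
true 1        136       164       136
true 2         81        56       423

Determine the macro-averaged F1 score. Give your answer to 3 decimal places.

0.562

Per-class F1 score (2·TP/(2·TP+FP+FN)):
  0: TP=179, FP=136+81=217, FN=73+51=124 → 358/699 = 0.5122
  1: TP=164, FP=73+56=129, FN=136+136=272 → 328/729 = 0.4499
  2: TP=423, FP=51+136=187, FN=81+56=137 → 846/1170 = 0.7231
Macro-F1 score = mean = (0.5122 + 0.4499 + 0.7231) / 3 = 0.562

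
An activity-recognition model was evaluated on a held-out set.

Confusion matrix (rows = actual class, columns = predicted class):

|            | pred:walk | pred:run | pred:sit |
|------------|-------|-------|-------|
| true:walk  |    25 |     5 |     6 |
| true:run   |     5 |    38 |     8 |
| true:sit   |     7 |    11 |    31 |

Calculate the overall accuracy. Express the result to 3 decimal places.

Accuracy = trace / total = (25+38+31=94) / 136 = 94/136 = 0.691

0.691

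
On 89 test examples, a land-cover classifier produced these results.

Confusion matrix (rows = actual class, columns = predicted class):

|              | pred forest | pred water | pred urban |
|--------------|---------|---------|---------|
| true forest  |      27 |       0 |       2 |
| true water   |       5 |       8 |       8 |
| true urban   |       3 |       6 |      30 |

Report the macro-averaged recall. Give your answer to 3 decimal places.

0.694

Per-class recall (TP/(TP+FN)):
  forest: TP=27, FN=0+2=2 → 27/29 = 0.9310
  water: TP=8, FN=5+8=13 → 8/21 = 0.3810
  urban: TP=30, FN=3+6=9 → 30/39 = 0.7692
Macro-recall = mean = (0.9310 + 0.3810 + 0.7692) / 3 = 0.694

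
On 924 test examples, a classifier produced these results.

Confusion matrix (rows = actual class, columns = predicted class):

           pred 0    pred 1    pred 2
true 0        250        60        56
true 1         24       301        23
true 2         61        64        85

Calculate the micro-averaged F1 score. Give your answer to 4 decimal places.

0.6883

Micro-averaging pools counts across classes: ΣTP=636, ΣFP=288, ΣFN=288.
Micro-F1 score = 2·TP/(2·TP+FP+FN) on pooled counts = 0.6883 (equals overall accuracy in single-label multiclass).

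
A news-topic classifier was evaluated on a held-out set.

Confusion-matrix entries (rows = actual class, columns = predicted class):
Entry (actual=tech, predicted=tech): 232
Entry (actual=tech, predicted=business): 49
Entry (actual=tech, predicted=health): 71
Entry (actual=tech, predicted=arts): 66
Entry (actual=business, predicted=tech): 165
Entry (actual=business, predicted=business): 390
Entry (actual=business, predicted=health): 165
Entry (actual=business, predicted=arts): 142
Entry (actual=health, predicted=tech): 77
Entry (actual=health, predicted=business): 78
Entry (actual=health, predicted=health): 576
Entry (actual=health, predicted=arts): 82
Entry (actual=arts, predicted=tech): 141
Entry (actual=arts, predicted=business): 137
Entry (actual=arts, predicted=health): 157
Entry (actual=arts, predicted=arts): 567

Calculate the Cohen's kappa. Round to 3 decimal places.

0.421

Observed agreement pₒ = trace/N = 1765/3095 = 0.5703
Expected agreement pₑ = Σ (rowᵢ·colᵢ)/N² = (418·615 + 862·654 + 813·969 + 1002·857)/3095² = 0.2576
κ = (pₒ − pₑ)/(1 − pₑ) = (0.5703 − 0.2576)/(1 − 0.2576) = 0.421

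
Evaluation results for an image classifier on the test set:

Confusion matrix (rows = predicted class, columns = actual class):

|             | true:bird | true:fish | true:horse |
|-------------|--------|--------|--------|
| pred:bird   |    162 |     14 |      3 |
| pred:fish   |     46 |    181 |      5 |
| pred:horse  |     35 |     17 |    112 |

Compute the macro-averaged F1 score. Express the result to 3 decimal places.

Per-class F1 score (2·TP/(2·TP+FP+FN)):
  bird: TP=162, FP=14+3=17, FN=46+35=81 → 324/422 = 0.7678
  fish: TP=181, FP=46+5=51, FN=14+17=31 → 362/444 = 0.8153
  horse: TP=112, FP=35+17=52, FN=3+5=8 → 224/284 = 0.7887
Macro-F1 score = mean = (0.7678 + 0.8153 + 0.7887) / 3 = 0.791

0.791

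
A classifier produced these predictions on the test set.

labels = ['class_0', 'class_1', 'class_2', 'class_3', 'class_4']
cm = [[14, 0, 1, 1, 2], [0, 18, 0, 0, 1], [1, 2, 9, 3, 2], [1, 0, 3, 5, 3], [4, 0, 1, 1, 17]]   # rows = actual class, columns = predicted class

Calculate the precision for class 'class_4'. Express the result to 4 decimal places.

precision = TP/(TP+FP).
class_4: TP=17, FP=2+1+2+3=8 → 17/25 = 0.68000

0.6800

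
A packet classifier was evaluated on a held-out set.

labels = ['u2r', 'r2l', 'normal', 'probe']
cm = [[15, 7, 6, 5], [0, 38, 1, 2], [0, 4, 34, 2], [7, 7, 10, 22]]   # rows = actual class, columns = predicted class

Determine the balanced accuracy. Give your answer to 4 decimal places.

Balanced accuracy = mean of per-class recall.
  u2r: recall = 15/33 = 0.45455
  r2l: recall = 38/41 = 0.92683
  normal: recall = 34/40 = 0.85000
  probe: recall = 22/46 = 0.47826
Mean = (0.45455 + 0.92683 + 0.85000 + 0.47826) / 4 = 0.6774

0.6774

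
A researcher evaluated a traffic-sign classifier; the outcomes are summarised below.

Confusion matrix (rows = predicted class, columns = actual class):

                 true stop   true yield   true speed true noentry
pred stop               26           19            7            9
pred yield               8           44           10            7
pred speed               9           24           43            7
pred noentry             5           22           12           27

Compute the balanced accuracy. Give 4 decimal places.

Balanced accuracy = mean of per-class recall.
  stop: recall = 26/48 = 0.54167
  yield: recall = 44/109 = 0.40367
  speed: recall = 43/72 = 0.59722
  noentry: recall = 27/50 = 0.54000
Mean = (0.54167 + 0.40367 + 0.59722 + 0.54000) / 4 = 0.5206

0.5206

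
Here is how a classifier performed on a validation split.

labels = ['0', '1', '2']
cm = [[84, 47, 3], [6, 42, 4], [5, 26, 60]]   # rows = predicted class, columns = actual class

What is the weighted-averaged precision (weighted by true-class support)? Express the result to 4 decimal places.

Per-class precision (TP/(TP+FP)):
  0: TP=84, FP=47+3=50 → 84/134 = 0.62687
  1: TP=42, FP=6+4=10 → 42/52 = 0.80769
  2: TP=60, FP=5+26=31 → 60/91 = 0.65934
Weighted-precision = Σ (supportᵢ/N)·precisionᵢ with N=277: (95/277)·0.62687 + (115/277)·0.80769 + (67/277)·0.65934 = 0.7098

0.7098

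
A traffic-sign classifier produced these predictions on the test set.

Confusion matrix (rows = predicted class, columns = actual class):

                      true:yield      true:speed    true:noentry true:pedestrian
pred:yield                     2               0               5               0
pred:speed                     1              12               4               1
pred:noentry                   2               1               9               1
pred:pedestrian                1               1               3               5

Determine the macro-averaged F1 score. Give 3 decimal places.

0.544

Per-class F1 score (2·TP/(2·TP+FP+FN)):
  yield: TP=2, FP=0+5+0=5, FN=1+2+1=4 → 4/13 = 0.3077
  speed: TP=12, FP=1+4+1=6, FN=0+1+1=2 → 24/32 = 0.7500
  noentry: TP=9, FP=2+1+1=4, FN=5+4+3=12 → 18/34 = 0.5294
  pedestrian: TP=5, FP=1+1+3=5, FN=0+1+1=2 → 10/17 = 0.5882
Macro-F1 score = mean = (0.3077 + 0.7500 + 0.5294 + 0.5882) / 4 = 0.544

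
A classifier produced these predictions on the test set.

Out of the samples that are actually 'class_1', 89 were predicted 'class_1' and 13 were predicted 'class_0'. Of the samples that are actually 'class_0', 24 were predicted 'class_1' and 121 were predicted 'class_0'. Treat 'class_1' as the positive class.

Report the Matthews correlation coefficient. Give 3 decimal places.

0.699

MCC = (TP·TN − FP·FN) / √((TP+FP)(TP+FN)(TN+FP)(TN+FN))
Numerator = 89·121 − 24·13 = 10457
Denominator = √(113·102·145·134) = √223950180 = 14964.9651
MCC = 10457 / 14964.9651 = 0.699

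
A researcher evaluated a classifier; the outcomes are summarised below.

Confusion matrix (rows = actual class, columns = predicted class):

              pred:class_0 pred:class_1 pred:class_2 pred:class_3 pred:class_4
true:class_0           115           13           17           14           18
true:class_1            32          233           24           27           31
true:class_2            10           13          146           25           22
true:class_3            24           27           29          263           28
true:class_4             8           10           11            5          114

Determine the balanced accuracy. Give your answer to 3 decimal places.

0.695

Balanced accuracy = mean of per-class recall.
  class_0: recall = 115/177 = 0.6497
  class_1: recall = 233/347 = 0.6715
  class_2: recall = 146/216 = 0.6759
  class_3: recall = 263/371 = 0.7089
  class_4: recall = 114/148 = 0.7703
Mean = (0.6497 + 0.6715 + 0.6759 + 0.7089 + 0.7703) / 5 = 0.695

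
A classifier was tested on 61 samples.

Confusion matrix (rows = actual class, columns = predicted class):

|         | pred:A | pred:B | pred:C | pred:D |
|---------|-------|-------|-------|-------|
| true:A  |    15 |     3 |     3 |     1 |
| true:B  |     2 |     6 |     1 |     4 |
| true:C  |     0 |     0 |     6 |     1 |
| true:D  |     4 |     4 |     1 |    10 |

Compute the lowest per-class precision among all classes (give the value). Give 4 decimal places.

0.4615

Per-class precision (TP/(TP+FP)):
  A: TP=15, FP=2+0+4=6 → 15/21 = 0.71429
  B: TP=6, FP=3+0+4=7 → 6/13 = 0.46154
  C: TP=6, FP=3+1+1=5 → 6/11 = 0.54545
  D: TP=10, FP=1+4+1=6 → 10/16 = 0.62500
Lowest is class 'B' with precision = 0.4615.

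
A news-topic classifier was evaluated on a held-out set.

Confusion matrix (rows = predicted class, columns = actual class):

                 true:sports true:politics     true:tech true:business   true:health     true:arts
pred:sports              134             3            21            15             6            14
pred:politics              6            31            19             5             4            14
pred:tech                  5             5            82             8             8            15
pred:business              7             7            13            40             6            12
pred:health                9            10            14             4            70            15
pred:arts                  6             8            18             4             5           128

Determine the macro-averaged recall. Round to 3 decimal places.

0.610

Per-class recall (TP/(TP+FN)):
  sports: TP=134, FN=6+5+7+9+6=33 → 134/167 = 0.8024
  politics: TP=31, FN=3+5+7+10+8=33 → 31/64 = 0.4844
  tech: TP=82, FN=21+19+13+14+18=85 → 82/167 = 0.4910
  business: TP=40, FN=15+5+8+4+4=36 → 40/76 = 0.5263
  health: TP=70, FN=6+4+8+6+5=29 → 70/99 = 0.7071
  arts: TP=128, FN=14+14+15+12+15=70 → 128/198 = 0.6465
Macro-recall = mean = (0.8024 + 0.4844 + 0.4910 + 0.5263 + 0.7071 + 0.6465) / 6 = 0.610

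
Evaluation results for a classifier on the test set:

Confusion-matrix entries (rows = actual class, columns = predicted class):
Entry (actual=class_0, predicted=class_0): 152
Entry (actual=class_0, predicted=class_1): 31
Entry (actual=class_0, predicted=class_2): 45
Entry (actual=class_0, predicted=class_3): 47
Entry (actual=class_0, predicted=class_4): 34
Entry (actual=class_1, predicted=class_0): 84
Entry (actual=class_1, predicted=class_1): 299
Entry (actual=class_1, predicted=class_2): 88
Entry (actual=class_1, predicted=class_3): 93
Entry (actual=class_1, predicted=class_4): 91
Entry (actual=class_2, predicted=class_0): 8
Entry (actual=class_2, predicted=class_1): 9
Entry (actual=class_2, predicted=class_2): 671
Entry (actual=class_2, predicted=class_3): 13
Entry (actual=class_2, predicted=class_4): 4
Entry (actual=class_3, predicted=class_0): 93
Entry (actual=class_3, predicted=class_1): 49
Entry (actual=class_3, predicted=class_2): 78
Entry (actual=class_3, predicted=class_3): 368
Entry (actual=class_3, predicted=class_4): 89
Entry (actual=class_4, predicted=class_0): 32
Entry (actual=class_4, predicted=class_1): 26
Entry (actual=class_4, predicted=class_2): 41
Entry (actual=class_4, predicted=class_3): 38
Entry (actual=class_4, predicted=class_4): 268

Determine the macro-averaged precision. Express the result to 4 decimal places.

Per-class precision (TP/(TP+FP)):
  class_0: TP=152, FP=84+8+93+32=217 → 152/369 = 0.41192
  class_1: TP=299, FP=31+9+49+26=115 → 299/414 = 0.72222
  class_2: TP=671, FP=45+88+78+41=252 → 671/923 = 0.72698
  class_3: TP=368, FP=47+93+13+38=191 → 368/559 = 0.65832
  class_4: TP=268, FP=34+91+4+89=218 → 268/486 = 0.55144
Macro-precision = mean = (0.41192 + 0.72222 + 0.72698 + 0.65832 + 0.55144) / 5 = 0.6142

0.6142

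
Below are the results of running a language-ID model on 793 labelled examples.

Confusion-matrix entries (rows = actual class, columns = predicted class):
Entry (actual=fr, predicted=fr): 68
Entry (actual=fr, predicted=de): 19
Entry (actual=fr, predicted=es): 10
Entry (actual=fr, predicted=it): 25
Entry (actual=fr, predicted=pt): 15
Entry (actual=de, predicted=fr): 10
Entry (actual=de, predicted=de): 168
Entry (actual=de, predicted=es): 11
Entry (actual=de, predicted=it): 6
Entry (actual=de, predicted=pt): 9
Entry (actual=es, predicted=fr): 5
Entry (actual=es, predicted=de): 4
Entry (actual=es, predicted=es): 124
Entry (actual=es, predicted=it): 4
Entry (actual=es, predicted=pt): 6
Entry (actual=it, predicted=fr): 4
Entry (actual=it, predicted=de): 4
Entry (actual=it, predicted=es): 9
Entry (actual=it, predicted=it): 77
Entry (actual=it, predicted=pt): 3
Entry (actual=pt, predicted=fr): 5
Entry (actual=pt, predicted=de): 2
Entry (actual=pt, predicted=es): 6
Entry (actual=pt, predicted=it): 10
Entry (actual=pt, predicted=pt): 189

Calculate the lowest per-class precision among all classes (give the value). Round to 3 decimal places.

0.631

Per-class precision (TP/(TP+FP)):
  fr: TP=68, FP=10+5+4+5=24 → 68/92 = 0.7391
  de: TP=168, FP=19+4+4+2=29 → 168/197 = 0.8528
  es: TP=124, FP=10+11+9+6=36 → 124/160 = 0.7750
  it: TP=77, FP=25+6+4+10=45 → 77/122 = 0.6311
  pt: TP=189, FP=15+9+6+3=33 → 189/222 = 0.8514
Lowest is class 'it' with precision = 0.631.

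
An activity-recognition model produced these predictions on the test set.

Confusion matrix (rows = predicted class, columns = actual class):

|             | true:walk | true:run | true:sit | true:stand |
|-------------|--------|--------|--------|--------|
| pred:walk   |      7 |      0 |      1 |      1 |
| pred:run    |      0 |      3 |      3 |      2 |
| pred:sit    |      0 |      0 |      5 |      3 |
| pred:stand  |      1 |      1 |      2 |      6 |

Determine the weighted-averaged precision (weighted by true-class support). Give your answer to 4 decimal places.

0.6228

Per-class precision (TP/(TP+FP)):
  walk: TP=7, FP=0+1+1=2 → 7/9 = 0.77778
  run: TP=3, FP=0+3+2=5 → 3/8 = 0.37500
  sit: TP=5, FP=0+0+3=3 → 5/8 = 0.62500
  stand: TP=6, FP=1+1+2=4 → 6/10 = 0.60000
Weighted-precision = Σ (supportᵢ/N)·precisionᵢ with N=35: (8/35)·0.77778 + (4/35)·0.37500 + (11/35)·0.62500 + (12/35)·0.60000 = 0.6228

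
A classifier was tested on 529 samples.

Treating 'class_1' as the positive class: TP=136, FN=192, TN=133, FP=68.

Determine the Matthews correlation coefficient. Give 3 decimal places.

MCC = (TP·TN − FP·FN) / √((TP+FP)(TP+FN)(TN+FP)(TN+FN))
Numerator = 136·133 − 68·192 = 5032
Denominator = √(204·328·201·325) = √4371026400 = 66113.7384
MCC = 5032 / 66113.7384 = 0.076

0.076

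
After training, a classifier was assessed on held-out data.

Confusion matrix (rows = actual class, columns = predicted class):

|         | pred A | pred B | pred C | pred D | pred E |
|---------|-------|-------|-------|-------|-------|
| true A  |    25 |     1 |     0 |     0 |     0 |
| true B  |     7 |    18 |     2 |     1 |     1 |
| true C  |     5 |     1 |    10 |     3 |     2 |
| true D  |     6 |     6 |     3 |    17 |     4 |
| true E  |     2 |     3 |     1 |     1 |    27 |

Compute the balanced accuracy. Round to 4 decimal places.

0.6650

Balanced accuracy = mean of per-class recall.
  A: recall = 25/26 = 0.96154
  B: recall = 18/29 = 0.62069
  C: recall = 10/21 = 0.47619
  D: recall = 17/36 = 0.47222
  E: recall = 27/34 = 0.79412
Mean = (0.96154 + 0.62069 + 0.47619 + 0.47222 + 0.79412) / 5 = 0.6650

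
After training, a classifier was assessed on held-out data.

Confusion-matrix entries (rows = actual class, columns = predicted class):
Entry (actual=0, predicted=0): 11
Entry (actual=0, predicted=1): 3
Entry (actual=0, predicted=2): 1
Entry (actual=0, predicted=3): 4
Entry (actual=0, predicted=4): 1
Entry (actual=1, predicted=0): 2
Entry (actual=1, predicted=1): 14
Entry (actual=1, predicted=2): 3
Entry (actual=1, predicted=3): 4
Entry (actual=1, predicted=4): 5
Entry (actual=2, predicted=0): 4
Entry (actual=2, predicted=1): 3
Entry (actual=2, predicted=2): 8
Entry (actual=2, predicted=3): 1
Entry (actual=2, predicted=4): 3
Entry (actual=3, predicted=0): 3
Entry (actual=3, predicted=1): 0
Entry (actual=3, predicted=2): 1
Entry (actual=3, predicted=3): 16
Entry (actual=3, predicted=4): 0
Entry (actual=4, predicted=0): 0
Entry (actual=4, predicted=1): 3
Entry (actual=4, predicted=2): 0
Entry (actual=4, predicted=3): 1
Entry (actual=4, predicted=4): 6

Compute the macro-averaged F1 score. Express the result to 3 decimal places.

0.555

Per-class F1 score (2·TP/(2·TP+FP+FN)):
  0: TP=11, FP=2+4+3+0=9, FN=3+1+4+1=9 → 22/40 = 0.5500
  1: TP=14, FP=3+3+0+3=9, FN=2+3+4+5=14 → 28/51 = 0.5490
  2: TP=8, FP=1+3+1+0=5, FN=4+3+1+3=11 → 16/32 = 0.5000
  3: TP=16, FP=4+4+1+1=10, FN=3+0+1+0=4 → 32/46 = 0.6957
  4: TP=6, FP=1+5+3+0=9, FN=0+3+0+1=4 → 12/25 = 0.4800
Macro-F1 score = mean = (0.5500 + 0.5490 + 0.5000 + 0.6957 + 0.4800) / 5 = 0.555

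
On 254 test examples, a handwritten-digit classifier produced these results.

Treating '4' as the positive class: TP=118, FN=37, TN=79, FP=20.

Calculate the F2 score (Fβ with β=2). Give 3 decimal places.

Fβ = (1+β²)·TP / ((1+β²)·TP + β²·FN + FP), with β²=4
= 5·118 / (5·118 + 4·37 + 20) = 0.778

0.778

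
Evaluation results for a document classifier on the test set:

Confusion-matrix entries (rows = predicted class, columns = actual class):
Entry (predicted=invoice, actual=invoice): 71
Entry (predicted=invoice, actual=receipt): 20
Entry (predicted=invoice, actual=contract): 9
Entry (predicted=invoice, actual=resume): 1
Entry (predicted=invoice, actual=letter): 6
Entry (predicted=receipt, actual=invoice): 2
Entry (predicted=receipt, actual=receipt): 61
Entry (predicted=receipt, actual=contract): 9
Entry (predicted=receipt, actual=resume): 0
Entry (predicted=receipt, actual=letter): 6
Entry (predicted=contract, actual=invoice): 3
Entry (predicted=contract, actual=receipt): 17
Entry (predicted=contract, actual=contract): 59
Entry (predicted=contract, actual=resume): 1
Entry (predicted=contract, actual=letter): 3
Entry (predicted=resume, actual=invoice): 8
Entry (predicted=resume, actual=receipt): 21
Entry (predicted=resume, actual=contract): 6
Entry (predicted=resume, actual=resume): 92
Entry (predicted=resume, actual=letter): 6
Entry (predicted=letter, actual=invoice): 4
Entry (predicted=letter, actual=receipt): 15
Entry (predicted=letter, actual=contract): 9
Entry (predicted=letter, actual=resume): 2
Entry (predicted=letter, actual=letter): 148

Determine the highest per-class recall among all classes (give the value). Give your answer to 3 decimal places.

Per-class recall (TP/(TP+FN)):
  invoice: TP=71, FN=2+3+8+4=17 → 71/88 = 0.8068
  receipt: TP=61, FN=20+17+21+15=73 → 61/134 = 0.4552
  contract: TP=59, FN=9+9+6+9=33 → 59/92 = 0.6413
  resume: TP=92, FN=1+0+1+2=4 → 92/96 = 0.9583
  letter: TP=148, FN=6+6+3+6=21 → 148/169 = 0.8757
Highest is class 'resume' with recall = 0.958.

0.958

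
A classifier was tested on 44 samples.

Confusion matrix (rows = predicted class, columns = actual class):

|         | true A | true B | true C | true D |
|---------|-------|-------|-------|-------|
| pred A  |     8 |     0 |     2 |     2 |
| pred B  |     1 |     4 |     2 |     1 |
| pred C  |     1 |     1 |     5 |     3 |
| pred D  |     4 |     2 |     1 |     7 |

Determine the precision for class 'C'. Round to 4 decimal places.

Take TP from the diagonal, FP from the rest of the 'C' prediction marginal, FN from the rest of the 'C' actual marginal.
precision = TP/(TP+FP).
C: TP=5, FP=1+1+3=5 → 5/10 = 0.50000

0.5000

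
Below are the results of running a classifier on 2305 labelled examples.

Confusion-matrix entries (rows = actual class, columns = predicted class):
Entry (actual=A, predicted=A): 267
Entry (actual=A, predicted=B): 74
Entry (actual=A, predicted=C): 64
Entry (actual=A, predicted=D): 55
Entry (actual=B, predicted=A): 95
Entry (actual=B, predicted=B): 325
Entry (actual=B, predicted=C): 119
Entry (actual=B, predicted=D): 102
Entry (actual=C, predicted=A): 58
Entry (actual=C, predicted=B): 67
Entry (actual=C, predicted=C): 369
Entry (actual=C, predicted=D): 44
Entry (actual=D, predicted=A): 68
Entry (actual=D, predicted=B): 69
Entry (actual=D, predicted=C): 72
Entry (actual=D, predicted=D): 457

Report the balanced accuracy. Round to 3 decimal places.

0.615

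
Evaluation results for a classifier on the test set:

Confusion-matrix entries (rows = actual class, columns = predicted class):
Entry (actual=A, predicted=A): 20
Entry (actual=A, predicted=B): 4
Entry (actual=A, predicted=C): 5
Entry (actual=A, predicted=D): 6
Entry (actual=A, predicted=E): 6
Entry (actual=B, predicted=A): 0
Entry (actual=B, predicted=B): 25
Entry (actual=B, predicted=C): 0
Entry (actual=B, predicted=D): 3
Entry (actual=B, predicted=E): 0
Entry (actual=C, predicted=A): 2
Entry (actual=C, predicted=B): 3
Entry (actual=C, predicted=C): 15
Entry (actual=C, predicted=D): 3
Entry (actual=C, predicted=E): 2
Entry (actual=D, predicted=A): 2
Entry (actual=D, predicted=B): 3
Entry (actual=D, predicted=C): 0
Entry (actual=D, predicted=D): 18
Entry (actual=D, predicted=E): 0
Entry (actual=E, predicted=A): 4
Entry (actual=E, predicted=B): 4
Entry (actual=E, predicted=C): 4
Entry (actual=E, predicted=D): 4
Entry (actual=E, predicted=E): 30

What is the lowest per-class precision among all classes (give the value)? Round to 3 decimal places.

Per-class precision (TP/(TP+FP)):
  A: TP=20, FP=0+2+2+4=8 → 20/28 = 0.7143
  B: TP=25, FP=4+3+3+4=14 → 25/39 = 0.6410
  C: TP=15, FP=5+0+0+4=9 → 15/24 = 0.6250
  D: TP=18, FP=6+3+3+4=16 → 18/34 = 0.5294
  E: TP=30, FP=6+0+2+0=8 → 30/38 = 0.7895
Lowest is class 'D' with precision = 0.529.

0.529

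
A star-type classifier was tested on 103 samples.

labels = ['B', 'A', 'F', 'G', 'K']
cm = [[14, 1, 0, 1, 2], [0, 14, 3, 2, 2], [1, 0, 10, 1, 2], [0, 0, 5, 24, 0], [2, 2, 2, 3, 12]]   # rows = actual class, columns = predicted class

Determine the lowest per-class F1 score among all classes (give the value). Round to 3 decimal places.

Per-class F1 score (2·TP/(2·TP+FP+FN)):
  B: TP=14, FP=0+1+0+2=3, FN=1+0+1+2=4 → 28/35 = 0.8000
  A: TP=14, FP=1+0+0+2=3, FN=0+3+2+2=7 → 28/38 = 0.7368
  F: TP=10, FP=0+3+5+2=10, FN=1+0+1+2=4 → 20/34 = 0.5882
  G: TP=24, FP=1+2+1+3=7, FN=0+0+5+0=5 → 48/60 = 0.8000
  K: TP=12, FP=2+2+2+0=6, FN=2+2+2+3=9 → 24/39 = 0.6154
Lowest is class 'F' with F1 score = 0.588.

0.588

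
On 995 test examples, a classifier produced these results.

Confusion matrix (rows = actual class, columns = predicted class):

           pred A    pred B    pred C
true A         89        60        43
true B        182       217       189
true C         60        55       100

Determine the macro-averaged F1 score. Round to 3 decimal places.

Per-class F1 score (2·TP/(2·TP+FP+FN)):
  A: TP=89, FP=182+60=242, FN=60+43=103 → 178/523 = 0.3403
  B: TP=217, FP=60+55=115, FN=182+189=371 → 434/920 = 0.4717
  C: TP=100, FP=43+189=232, FN=60+55=115 → 200/547 = 0.3656
Macro-F1 score = mean = (0.3403 + 0.4717 + 0.3656) / 3 = 0.393

0.393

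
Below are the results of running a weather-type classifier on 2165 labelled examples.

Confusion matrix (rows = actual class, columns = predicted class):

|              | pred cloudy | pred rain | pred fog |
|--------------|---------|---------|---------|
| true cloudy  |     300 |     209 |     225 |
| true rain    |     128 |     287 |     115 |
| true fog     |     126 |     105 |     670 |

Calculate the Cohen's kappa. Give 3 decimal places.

0.356

Observed agreement pₒ = trace/N = 1257/2165 = 0.5806
Expected agreement pₑ = Σ (rowᵢ·colᵢ)/N² = (734·554 + 530·601 + 901·1010)/2165² = 0.3489
κ = (pₒ − pₑ)/(1 − pₑ) = (0.5806 − 0.3489)/(1 − 0.3489) = 0.356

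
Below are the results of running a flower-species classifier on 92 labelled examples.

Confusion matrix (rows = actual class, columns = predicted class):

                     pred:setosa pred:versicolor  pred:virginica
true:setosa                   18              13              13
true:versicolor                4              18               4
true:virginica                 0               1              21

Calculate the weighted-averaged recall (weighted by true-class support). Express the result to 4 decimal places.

Per-class recall (TP/(TP+FN)):
  setosa: TP=18, FN=13+13=26 → 18/44 = 0.40909
  versicolor: TP=18, FN=4+4=8 → 18/26 = 0.69231
  virginica: TP=21, FN=0+1=1 → 21/22 = 0.95455
Weighted-recall = Σ (supportᵢ/N)·recallᵢ with N=92: (44/92)·0.40909 + (26/92)·0.69231 + (22/92)·0.95455 = 0.6196

0.6196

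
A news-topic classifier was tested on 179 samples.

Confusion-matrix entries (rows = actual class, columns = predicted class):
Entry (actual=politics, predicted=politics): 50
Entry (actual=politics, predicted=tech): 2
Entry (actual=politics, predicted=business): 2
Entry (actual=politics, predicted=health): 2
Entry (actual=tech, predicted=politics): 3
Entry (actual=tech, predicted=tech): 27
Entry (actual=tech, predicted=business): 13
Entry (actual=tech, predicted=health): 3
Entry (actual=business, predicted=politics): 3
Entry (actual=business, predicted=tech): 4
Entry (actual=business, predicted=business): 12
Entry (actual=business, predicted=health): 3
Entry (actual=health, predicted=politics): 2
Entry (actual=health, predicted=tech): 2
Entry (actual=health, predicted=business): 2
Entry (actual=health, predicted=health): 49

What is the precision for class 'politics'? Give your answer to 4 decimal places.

0.8621

One-vs-rest for 'politics': TP = diagonal; FP = other classes predicted 'politics'; FN = 'politics' predicted as other.
precision = TP/(TP+FP).
politics: TP=50, FP=3+3+2=8 → 50/58 = 0.86207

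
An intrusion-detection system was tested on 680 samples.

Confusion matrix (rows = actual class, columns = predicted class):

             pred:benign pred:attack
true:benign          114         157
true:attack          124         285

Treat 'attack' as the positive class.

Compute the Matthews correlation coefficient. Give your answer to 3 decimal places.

0.121

MCC = (TP·TN − FP·FN) / √((TP+FP)(TP+FN)(TN+FP)(TN+FN))
Numerator = 285·114 − 157·124 = 13022
Denominator = √(442·409·271·238) = √11659819444 = 107980.6438
MCC = 13022 / 107980.6438 = 0.121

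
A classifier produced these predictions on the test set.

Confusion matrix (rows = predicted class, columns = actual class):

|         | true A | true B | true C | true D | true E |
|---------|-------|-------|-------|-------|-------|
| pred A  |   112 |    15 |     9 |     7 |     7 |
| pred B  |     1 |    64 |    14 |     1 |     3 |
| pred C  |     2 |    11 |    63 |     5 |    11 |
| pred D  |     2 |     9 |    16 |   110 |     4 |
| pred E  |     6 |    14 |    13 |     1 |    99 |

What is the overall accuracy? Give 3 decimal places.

0.748

Accuracy = trace / total = (112+64+63+110+99=448) / 599 = 448/599 = 0.748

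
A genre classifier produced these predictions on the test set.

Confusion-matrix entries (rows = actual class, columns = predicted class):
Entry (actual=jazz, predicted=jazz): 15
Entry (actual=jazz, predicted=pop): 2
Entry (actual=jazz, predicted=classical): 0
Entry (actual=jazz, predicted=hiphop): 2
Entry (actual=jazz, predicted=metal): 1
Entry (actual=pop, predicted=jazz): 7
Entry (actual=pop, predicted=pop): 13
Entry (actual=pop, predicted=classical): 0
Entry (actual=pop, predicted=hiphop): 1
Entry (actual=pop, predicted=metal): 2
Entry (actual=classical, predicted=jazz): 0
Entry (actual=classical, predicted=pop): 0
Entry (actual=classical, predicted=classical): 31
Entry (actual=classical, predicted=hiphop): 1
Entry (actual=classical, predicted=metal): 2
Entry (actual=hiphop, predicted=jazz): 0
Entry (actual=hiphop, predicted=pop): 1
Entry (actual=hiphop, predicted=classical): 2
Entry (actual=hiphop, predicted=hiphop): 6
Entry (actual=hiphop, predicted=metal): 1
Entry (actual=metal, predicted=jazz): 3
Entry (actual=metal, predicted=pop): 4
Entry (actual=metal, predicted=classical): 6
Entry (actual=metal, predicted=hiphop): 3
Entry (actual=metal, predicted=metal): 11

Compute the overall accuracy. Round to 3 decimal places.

0.667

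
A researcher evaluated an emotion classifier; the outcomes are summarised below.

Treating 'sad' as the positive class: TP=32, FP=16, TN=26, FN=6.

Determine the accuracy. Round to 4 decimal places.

0.7250

Accuracy = (TP+TN)/N = (32+26)/80 = 0.7250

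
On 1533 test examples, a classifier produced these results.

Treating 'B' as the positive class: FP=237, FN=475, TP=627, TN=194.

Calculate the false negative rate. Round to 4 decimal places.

FNR = FN/(FN+TP) = 475/(475+627) = 0.4310

0.4310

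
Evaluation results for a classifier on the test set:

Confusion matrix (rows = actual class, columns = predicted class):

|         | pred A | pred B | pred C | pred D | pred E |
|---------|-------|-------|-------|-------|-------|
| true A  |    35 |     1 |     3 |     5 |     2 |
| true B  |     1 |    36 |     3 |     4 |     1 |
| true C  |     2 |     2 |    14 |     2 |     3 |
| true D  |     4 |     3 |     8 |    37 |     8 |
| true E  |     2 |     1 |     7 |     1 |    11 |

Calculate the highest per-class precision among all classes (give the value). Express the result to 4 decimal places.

Per-class precision (TP/(TP+FP)):
  A: TP=35, FP=1+2+4+2=9 → 35/44 = 0.79545
  B: TP=36, FP=1+2+3+1=7 → 36/43 = 0.83721
  C: TP=14, FP=3+3+8+7=21 → 14/35 = 0.40000
  D: TP=37, FP=5+4+2+1=12 → 37/49 = 0.75510
  E: TP=11, FP=2+1+3+8=14 → 11/25 = 0.44000
Highest is class 'B' with precision = 0.8372.

0.8372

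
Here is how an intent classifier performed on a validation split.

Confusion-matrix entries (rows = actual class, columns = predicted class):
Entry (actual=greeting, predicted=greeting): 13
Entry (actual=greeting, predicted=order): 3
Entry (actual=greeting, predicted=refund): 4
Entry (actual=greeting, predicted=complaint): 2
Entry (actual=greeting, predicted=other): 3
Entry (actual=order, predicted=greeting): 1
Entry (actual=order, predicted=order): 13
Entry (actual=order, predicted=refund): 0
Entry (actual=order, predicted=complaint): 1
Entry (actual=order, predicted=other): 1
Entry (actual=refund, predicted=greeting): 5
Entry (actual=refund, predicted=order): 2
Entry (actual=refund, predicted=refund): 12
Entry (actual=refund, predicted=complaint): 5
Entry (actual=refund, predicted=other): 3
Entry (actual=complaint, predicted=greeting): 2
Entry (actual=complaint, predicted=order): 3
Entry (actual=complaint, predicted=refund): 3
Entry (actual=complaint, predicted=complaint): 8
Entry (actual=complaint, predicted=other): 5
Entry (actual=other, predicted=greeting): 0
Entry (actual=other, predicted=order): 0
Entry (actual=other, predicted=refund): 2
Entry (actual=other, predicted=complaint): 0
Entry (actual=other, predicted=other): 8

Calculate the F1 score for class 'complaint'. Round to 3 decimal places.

0.432

One-vs-rest for 'complaint': TP = diagonal; FP = other classes predicted 'complaint'; FN = 'complaint' predicted as other.
F1 score = 2·TP/(2·TP+FP+FN).
complaint: TP=8, FP=2+1+5+0=8, FN=2+3+3+5=13 → 16/37 = 0.4324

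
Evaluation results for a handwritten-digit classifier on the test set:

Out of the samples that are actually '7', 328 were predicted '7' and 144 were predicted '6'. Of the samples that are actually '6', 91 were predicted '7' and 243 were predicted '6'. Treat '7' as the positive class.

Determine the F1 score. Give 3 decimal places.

Precision = TP/(TP+FP) = 328/419 = 0.7828
Recall = TP/(TP+FN) = 328/472 = 0.6949
F1 = 2·TP/(2·TP+FP+FN) = 656/891 = 0.736

0.736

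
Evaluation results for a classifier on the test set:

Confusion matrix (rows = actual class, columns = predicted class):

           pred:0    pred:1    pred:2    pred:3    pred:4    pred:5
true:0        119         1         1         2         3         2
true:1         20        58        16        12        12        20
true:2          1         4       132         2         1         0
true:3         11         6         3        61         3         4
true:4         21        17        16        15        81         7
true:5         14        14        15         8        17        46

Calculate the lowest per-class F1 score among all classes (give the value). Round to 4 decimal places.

Per-class F1 score (2·TP/(2·TP+FP+FN)):
  0: TP=119, FP=20+1+11+21+14=67, FN=1+1+2+3+2=9 → 238/314 = 0.75796
  1: TP=58, FP=1+4+6+17+14=42, FN=20+16+12+12+20=80 → 116/238 = 0.48739
  2: TP=132, FP=1+16+3+16+15=51, FN=1+4+2+1+0=8 → 264/323 = 0.81734
  3: TP=61, FP=2+12+2+15+8=39, FN=11+6+3+3+4=27 → 122/188 = 0.64894
  4: TP=81, FP=3+12+1+3+17=36, FN=21+17+16+15+7=76 → 162/274 = 0.59124
  5: TP=46, FP=2+20+0+4+7=33, FN=14+14+15+8+17=68 → 92/193 = 0.47668
Lowest is class '5' with F1 score = 0.4767.

0.4767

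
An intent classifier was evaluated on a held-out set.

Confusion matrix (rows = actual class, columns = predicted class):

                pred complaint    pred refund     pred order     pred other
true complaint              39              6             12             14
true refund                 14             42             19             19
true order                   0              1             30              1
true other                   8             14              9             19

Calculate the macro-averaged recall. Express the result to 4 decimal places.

0.5784

Per-class recall (TP/(TP+FN)):
  complaint: TP=39, FN=6+12+14=32 → 39/71 = 0.54930
  refund: TP=42, FN=14+19+19=52 → 42/94 = 0.44681
  order: TP=30, FN=0+1+1=2 → 30/32 = 0.93750
  other: TP=19, FN=8+14+9=31 → 19/50 = 0.38000
Macro-recall = mean = (0.54930 + 0.44681 + 0.93750 + 0.38000) / 4 = 0.5784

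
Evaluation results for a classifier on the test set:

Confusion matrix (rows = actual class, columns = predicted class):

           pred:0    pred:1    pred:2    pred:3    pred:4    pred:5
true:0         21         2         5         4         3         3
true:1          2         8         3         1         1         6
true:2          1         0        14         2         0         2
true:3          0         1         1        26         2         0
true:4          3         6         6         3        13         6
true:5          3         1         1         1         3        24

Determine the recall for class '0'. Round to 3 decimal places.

0.553

Treat '0' as positive and all other classes as negative.
recall = TP/(TP+FN).
0: TP=21, FN=2+5+4+3+3=17 → 21/38 = 0.5526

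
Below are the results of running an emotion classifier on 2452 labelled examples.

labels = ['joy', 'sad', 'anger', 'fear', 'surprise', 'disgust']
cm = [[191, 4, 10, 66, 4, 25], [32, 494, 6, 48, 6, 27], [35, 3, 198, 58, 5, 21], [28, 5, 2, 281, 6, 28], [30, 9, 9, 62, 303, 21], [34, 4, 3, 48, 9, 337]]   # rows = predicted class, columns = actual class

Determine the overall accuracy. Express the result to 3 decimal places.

0.736

Accuracy = trace / total = (191+494+198+281+303+337=1804) / 2452 = 1804/2452 = 0.736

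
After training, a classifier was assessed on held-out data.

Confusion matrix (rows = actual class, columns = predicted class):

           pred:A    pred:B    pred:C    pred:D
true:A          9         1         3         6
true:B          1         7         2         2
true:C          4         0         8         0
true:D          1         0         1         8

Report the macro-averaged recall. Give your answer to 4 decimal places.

0.6309

Per-class recall (TP/(TP+FN)):
  A: TP=9, FN=1+3+6=10 → 9/19 = 0.47368
  B: TP=7, FN=1+2+2=5 → 7/12 = 0.58333
  C: TP=8, FN=4+0+0=4 → 8/12 = 0.66667
  D: TP=8, FN=1+0+1=2 → 8/10 = 0.80000
Macro-recall = mean = (0.47368 + 0.58333 + 0.66667 + 0.80000) / 4 = 0.6309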